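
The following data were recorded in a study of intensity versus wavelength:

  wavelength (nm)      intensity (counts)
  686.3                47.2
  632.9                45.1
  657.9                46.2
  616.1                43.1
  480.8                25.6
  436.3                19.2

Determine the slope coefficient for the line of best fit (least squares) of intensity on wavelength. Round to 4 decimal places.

n = 6, Σx = 3510.3, Σy = 226.4, Σxy = 138571.48, Σx² = 2105508.05
Sxx = Σx² − (Σx)²/n = 2105508.05 − 2053701.015 = 51807.035
Sxy = Σxy − (Σx)(Σy)/n = 138571.48 − 132455.32 = 6116.16
b = Sxy/Sxx = 6116.16/51807.035 = 0.118057

0.1181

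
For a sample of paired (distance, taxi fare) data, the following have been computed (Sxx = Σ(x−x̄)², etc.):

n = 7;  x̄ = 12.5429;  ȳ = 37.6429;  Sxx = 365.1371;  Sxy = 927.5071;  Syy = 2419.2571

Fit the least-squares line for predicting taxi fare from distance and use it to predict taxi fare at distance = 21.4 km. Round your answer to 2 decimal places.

60.14

b = Sxy/Sxx = 927.5071/365.1371 = 2.540161
a = ȳ − b·x̄ = 37.6429 − 2.540161·12.5429 = 5.781912
ŷ(21.4) = a + b·21.4 = 5.781912 + 2.540161·21.4 = 60.141362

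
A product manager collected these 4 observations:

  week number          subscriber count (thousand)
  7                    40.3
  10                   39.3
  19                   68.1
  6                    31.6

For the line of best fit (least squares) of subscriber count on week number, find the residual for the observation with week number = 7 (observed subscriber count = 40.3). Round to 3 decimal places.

4.673

n = 4, Σx = 42, Σy = 179.3, Σxy = 2158.6, Σx² = 546
Sxx = Σx² − (Σx)²/n = 546 − 441 = 105
Sxy = Σxy − (Σx)(Σy)/n = 2158.6 − 1882.65 = 275.95
b = Sxy/Sxx = 275.95/105 = 2.628095
a = ȳ − b·x̄ = 44.825 − 2.628095·10.5 = 17.23
ŷ(7) = 17.23 + 2.628095·7 = 35.626667
residual = y − ŷ = 40.3 − 35.626667 = 4.673333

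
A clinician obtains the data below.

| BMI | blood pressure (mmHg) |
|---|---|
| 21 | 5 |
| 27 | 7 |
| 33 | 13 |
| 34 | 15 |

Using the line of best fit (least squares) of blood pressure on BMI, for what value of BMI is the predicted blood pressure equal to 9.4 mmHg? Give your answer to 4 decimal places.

27.9639

n = 4, Σx = 115, Σy = 40, Σxy = 1233, Σx² = 3415
Sxx = Σx² − (Σx)²/n = 3415 − 3306.25 = 108.75
Sxy = Σxy − (Σx)(Σy)/n = 1233 − 1150 = 83
b = Sxy/Sxx = 83/108.75 = 0.763218
a = ȳ − b·x̄ = 10 − 0.763218·28.75 = -11.942529
Set a + b·x = 9.4: x = (9.4 − (-11.942529)) / 0.763218 = 27.963855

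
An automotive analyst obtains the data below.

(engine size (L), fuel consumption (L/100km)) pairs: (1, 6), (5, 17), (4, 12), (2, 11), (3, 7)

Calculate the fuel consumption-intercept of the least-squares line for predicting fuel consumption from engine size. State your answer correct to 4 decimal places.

n = 5, Σx = 15, Σy = 53, Σxy = 182, Σx² = 55
Sxx = Σx² − (Σx)²/n = 55 − 45 = 10
Sxy = Σxy − (Σx)(Σy)/n = 182 − 159 = 23
b = Sxy/Sxx = 23/10 = 2.3
a = ȳ − b·x̄ = 10.6 − 2.3·3 = 3.7

3.7000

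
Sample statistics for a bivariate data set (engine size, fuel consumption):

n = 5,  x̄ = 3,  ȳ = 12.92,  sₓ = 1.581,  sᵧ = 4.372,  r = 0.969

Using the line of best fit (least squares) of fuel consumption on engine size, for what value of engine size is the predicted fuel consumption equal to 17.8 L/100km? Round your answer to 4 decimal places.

b = r · sᵧ/sₓ = 0.969 · 4.372/1.581 = 2.679613
a = ȳ − b·x̄ = 12.92 − 2.679613·3 = 4.881161
Set a + b·x = 17.8: x = (17.8 − 4.881161) / 2.679613 = 4.821159

4.8212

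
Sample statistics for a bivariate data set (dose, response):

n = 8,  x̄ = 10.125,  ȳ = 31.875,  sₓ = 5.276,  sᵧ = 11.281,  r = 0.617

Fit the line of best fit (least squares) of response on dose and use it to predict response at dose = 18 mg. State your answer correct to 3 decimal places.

b = r · sᵧ/sₓ = 0.617 · 11.281/5.276 = 1.319253
a = ȳ − b·x̄ = 31.875 − 1.319253·10.125 = 18.517567
ŷ(18) = a + b·18 = 18.517567 + 1.319253·18 = 42.264115

42.264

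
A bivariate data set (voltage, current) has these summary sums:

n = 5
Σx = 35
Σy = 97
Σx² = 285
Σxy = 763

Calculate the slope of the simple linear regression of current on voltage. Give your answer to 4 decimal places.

2.1000

Sxx = Σx² − (Σx)²/n = 285 − 245 = 40
Sxy = Σxy − (Σx)(Σy)/n = 763 − 679 = 84
b = Sxy/Sxx = 84/40 = 2.1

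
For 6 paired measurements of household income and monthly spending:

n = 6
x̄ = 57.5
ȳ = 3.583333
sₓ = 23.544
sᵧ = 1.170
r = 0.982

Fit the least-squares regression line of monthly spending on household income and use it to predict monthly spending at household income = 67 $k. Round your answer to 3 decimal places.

4.047

b = r · sᵧ/sₓ = 0.982 · 1.17/23.544 = 0.048800
a = ȳ − b·x̄ = 3.583333 − 0.048800·57.5 = 0.777351
ŷ(67) = a + b·67 = 0.777351 + 0.048800·67 = 4.046930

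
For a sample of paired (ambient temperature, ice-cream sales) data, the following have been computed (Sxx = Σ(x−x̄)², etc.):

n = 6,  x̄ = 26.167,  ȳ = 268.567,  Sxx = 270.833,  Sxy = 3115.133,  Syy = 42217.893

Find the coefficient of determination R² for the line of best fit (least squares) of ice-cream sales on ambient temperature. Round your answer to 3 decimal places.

0.849

R² = Sxy²/(Sxx·Syy) = (3115.133)²/(270.833·42217.893) = 0.848702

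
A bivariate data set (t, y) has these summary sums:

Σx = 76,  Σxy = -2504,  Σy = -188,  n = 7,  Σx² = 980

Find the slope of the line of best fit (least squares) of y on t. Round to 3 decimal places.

Sxx = Σx² − (Σx)²/n = 980 − 825.142857 = 154.857143
Sxy = Σxy − (Σx)(Σy)/n = -2504 − (-2041.142857) = -462.857143
b = Sxy/Sxx = -462.857143/154.857143 = -2.988930

-2.989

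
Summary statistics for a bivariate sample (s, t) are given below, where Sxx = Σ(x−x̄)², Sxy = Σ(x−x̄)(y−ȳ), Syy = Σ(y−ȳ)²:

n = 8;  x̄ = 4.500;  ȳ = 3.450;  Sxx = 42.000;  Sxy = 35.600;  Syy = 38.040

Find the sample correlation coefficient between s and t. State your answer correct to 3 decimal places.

0.891

r = Sxy/√(Sxx·Syy) = 35.6/√(1597.68) = 35.6/39.970989 = 0.890646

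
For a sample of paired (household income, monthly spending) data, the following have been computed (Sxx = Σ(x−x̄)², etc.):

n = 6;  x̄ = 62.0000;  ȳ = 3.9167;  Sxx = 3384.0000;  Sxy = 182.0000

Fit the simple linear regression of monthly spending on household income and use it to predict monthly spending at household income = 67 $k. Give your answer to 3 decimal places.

b = Sxy/Sxx = 182/3384 = 0.053783
a = ȳ − b·x̄ = 3.9167 − 0.053783·62 = 0.582185
ŷ(67) = a + b·67 = 0.582185 + 0.053783·67 = 4.185613

4.186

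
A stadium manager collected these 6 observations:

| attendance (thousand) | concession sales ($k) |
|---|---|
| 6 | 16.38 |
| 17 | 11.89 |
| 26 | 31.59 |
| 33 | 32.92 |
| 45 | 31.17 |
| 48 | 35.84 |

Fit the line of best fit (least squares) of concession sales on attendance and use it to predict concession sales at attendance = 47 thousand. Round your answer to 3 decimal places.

n = 6, Σx = 175, Σy = 159.79, Σxy = 5331.08, Σx² = 6419
Sxx = Σx² − (Σx)²/n = 6419 − 5104.166667 = 1314.833333
Sxy = Σxy − (Σx)(Σy)/n = 5331.08 − 4660.541667 = 670.538333
b = Sxy/Sxx = 670.538333/1314.833333 = 0.509980
a = ȳ − b·x̄ = 26.631667 − 0.509980·29.166667 = 11.757258
ŷ(47) = a + b·47 = 11.757258 + 0.509980·47 = 35.726305

35.726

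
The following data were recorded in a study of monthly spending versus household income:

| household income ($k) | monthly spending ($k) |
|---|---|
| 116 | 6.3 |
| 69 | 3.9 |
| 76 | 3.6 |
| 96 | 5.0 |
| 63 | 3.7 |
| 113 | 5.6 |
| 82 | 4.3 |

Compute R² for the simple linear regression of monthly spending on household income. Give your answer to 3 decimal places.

0.927

n = 7, Σx = 615, Σy = 32.4, Σxy = 2972, Σx² = 56671, Σy² = 156.4
Sxx = Σx² − (Σx)²/n = 56671 − 54032.142857 = 2638.857143
Sxy = Σxy − (Σx)(Σy)/n = 2972 − 2846.571429 = 125.428571
Syy = Σy² − (Σy)²/n = 156.4 − 149.965714 = 6.434286
R² = Sxy²/(Sxx·Syy) = (125.428571)²/(2638.857143·6.434286) = 0.926567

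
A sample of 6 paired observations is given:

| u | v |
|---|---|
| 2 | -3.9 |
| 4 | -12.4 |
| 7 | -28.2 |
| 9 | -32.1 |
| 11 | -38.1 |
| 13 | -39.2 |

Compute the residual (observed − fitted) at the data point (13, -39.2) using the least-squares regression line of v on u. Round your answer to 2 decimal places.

4.31

n = 6, Σx = 46, Σy = -153.9, Σxy = -1472.4, Σx² = 440
Sxx = Σx² − (Σx)²/n = 440 − 352.666667 = 87.333333
Sxy = Σxy − (Σx)(Σy)/n = -1472.4 − (-1179.9) = -292.5
b = Sxy/Sxx = -292.5/87.333333 = -3.349237
a = ȳ − b·x̄ = -25.65 − (-3.349237)·7.666667 = 0.027481
ŷ(13) = 0.027481 + (-3.349237)·13 = -43.512595
residual = y − ŷ = -39.2 − (-43.512595) = 4.312595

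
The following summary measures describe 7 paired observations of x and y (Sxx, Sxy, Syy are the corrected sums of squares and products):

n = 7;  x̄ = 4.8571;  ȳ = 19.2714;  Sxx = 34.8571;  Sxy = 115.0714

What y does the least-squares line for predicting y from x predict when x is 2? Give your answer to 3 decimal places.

9.839

b = Sxy/Sxx = 115.0714/34.8571 = 3.301233
a = ȳ − b·x̄ = 19.2714 − 3.301233·4.8571 = 3.236982
ŷ(2) = a + b·2 = 3.236982 + 3.301233·2 = 9.839448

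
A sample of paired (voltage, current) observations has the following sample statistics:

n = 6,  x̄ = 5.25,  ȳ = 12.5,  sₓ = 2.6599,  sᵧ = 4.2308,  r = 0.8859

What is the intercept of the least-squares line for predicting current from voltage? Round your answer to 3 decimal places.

b = r · sᵧ/sₓ = 0.8859 · 4.2308/2.6599 = 1.409100
a = ȳ − b·x̄ = 12.5 − 1.409100·5.25 = 5.102224

5.102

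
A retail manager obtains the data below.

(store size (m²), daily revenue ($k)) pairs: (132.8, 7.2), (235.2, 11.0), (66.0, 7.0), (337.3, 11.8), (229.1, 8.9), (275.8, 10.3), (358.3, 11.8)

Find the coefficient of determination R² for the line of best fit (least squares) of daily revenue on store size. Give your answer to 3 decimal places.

0.888

n = 7, Σx = 1634.5, Σy = 68, Σxy = 17093.17, Σx² = 448013.51, Σy² = 685.62
Sxx = Σx² − (Σx)²/n = 448013.51 − 381655.75 = 66357.76
Sxy = Σxy − (Σx)(Σy)/n = 17093.17 − 15878 = 1215.17
Syy = Σy² − (Σy)²/n = 685.62 − 660.571429 = 25.048571
R² = Sxy²/(Sxx·Syy) = (1215.17)²/(66357.76·25.048571) = 0.888381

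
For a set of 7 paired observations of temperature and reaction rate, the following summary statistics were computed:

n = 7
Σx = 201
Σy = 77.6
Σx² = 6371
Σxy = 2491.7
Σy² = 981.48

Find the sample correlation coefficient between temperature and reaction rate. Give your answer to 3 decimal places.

Sxx = Σx² − (Σx)²/n = 6371 − 5771.571429 = 599.428571
Sxy = Σxy − (Σx)(Σy)/n = 2491.7 − 2228.228571 = 263.471429
Syy = Σy² − (Σy)²/n = 981.48 − 860.251429 = 121.228571
r = Sxy/√(Sxx·Syy) = 263.471429/√(72667.869388) = 263.471429/269.569786 = 0.977377

0.977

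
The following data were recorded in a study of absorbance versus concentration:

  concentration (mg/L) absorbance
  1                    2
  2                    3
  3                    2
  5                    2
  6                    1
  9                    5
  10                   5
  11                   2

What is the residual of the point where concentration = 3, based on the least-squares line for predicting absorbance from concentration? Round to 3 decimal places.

n = 8, Σx = 47, Σy = 22, Σxy = 147, Σx² = 377
Sxx = Σx² − (Σx)²/n = 377 − 276.125 = 100.875
Sxy = Σxy − (Σx)(Σy)/n = 147 − 129.25 = 17.75
b = Sxy/Sxx = 17.75/100.875 = 0.175960
a = ȳ − b·x̄ = 2.75 − 0.175960·5.875 = 1.716233
ŷ(3) = 1.716233 + 0.175960·3 = 2.244114
residual = y − ŷ = 2 − 2.244114 = -0.244114

-0.244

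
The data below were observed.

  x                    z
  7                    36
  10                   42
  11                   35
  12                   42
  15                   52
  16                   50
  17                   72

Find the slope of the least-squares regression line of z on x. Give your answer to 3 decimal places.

n = 7, Σx = 88, Σy = 329, Σxy = 4365, Σx² = 1184
Sxx = Σx² − (Σx)²/n = 1184 − 1106.285714 = 77.714286
Sxy = Σxy − (Σx)(Σy)/n = 4365 − 4136 = 229
b = Sxy/Sxx = 229/77.714286 = 2.946691

2.947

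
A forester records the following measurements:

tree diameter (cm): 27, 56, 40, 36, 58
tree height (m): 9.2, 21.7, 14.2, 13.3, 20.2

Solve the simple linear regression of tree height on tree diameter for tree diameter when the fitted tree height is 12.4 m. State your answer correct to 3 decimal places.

n = 5, Σx = 217, Σy = 78.6, Σxy = 3682, Σx² = 10125
Sxx = Σx² − (Σx)²/n = 10125 − 9417.8 = 707.2
Sxy = Σxy − (Σx)(Σy)/n = 3682 − 3411.24 = 270.76
b = Sxy/Sxx = 270.76/707.2 = 0.382862
a = ȳ − b·x̄ = 15.72 − 0.382862·43.4 = -0.896210
Set a + b·x = 12.4: x = (12.4 − (-0.896210)) / 0.382862 = 34.728468

34.728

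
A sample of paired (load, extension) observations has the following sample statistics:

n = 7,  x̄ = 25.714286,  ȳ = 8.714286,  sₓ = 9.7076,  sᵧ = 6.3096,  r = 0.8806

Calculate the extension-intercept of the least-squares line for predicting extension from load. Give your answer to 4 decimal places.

b = r · sᵧ/sₓ = 0.8806 · 6.3096/9.7076 = 0.572359
a = ȳ − b·x̄ = 8.714286 − 0.572359·25.714286 = -6.003521

-6.0035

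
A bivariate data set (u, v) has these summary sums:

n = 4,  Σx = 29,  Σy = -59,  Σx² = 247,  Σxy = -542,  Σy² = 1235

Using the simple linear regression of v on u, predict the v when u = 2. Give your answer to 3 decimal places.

Sxx = Σx² − (Σx)²/n = 247 − 210.25 = 36.75
Sxy = Σxy − (Σx)(Σy)/n = -542 − (-427.75) = -114.25
b = Sxy/Sxx = -114.25/36.75 = -3.108844
a = ȳ − b·x̄ = -14.75 − (-3.108844)·7.25 = 7.789116
ŷ(2) = a + b·2 = 7.789116 + (-3.108844)·2 = 1.571429

1.571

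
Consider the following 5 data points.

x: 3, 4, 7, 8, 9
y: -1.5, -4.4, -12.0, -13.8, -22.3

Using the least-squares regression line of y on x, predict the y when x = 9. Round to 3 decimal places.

-19.409

n = 5, Σx = 31, Σy = -54, Σxy = -417.2, Σx² = 219
Sxx = Σx² − (Σx)²/n = 219 − 192.2 = 26.8
Sxy = Σxy − (Σx)(Σy)/n = -417.2 − (-334.8) = -82.4
b = Sxy/Sxx = -82.4/26.8 = -3.074627
a = ȳ − b·x̄ = -10.8 − (-3.074627)·6.2 = 8.262687
ŷ(9) = a + b·9 = 8.262687 + (-3.074627)·9 = -19.408955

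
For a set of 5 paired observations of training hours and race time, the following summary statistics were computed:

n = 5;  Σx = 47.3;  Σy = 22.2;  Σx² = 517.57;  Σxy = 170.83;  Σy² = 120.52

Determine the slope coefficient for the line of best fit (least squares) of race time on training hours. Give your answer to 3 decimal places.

Sxx = Σx² − (Σx)²/n = 517.57 − 447.458 = 70.112
Sxy = Σxy − (Σx)(Σy)/n = 170.83 − 210.012 = -39.182
b = Sxy/Sxx = -39.182/70.112 = -0.558849

-0.559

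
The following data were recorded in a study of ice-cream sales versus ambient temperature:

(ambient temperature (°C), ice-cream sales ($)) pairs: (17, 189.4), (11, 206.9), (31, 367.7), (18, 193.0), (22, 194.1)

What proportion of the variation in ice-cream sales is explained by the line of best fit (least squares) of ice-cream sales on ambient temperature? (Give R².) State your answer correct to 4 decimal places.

n = 5, Σx = 99, Σy = 1151.1, Σxy = 24638.6, Σx² = 2179, Σy² = 288807.07
Sxx = Σx² − (Σx)²/n = 2179 − 1960.2 = 218.8
Sxy = Σxy − (Σx)(Σy)/n = 24638.6 − 22791.78 = 1846.82
Syy = Σy² − (Σy)²/n = 288807.07 − 265006.242 = 23800.828
R² = Sxy²/(Sxx·Syy) = (1846.82)²/(218.8·23800.828) = 0.654952

0.6550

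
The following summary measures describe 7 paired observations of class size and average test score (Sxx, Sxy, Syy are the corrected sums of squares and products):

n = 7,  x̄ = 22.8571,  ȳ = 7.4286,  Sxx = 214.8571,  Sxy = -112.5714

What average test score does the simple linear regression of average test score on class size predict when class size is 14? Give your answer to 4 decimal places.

12.0692

b = Sxy/Sxx = -112.5714/214.8571 = -0.523936
a = ȳ − b·x̄ = 7.4286 − (-0.523936)·22.8571 = 19.404261
ŷ(14) = a + b·14 = 19.404261 + (-0.523936)·14 = 12.069155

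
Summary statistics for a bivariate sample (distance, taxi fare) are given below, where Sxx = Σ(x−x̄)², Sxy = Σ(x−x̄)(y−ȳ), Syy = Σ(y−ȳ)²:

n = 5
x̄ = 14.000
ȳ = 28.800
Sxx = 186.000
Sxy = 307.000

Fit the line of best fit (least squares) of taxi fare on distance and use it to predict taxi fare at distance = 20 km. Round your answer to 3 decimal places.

38.703

b = Sxy/Sxx = 307/186 = 1.650538
a = ȳ − b·x̄ = 28.8 − 1.650538·14 = 5.692473
ŷ(20) = a + b·20 = 5.692473 + 1.650538·20 = 38.703226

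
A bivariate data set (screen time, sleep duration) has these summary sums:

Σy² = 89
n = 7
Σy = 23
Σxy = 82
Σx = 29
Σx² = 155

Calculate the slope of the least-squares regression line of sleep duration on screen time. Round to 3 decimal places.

Sxx = Σx² − (Σx)²/n = 155 − 120.142857 = 34.857143
Sxy = Σxy − (Σx)(Σy)/n = 82 − 95.285714 = -13.285714
b = Sxy/Sxx = -13.285714/34.857143 = -0.381148

-0.381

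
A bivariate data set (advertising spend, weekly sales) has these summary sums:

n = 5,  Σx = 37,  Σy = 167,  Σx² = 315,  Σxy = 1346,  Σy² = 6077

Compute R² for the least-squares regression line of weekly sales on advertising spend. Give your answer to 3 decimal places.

0.590

Sxx = Σx² − (Σx)²/n = 315 − 273.8 = 41.2
Sxy = Σxy − (Σx)(Σy)/n = 1346 − 1235.8 = 110.2
Syy = Σy² − (Σy)²/n = 6077 − 5577.8 = 499.2
R² = Sxy²/(Sxx·Syy) = (110.2)²/(41.2·499.2) = 0.590461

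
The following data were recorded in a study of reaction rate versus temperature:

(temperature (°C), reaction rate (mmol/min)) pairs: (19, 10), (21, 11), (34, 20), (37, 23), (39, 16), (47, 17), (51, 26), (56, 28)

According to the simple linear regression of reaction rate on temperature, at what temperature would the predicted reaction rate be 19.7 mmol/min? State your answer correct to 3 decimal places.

39.930

n = 8, Σx = 304, Σy = 151, Σxy = 6269, Σx² = 12794
Sxx = Σx² − (Σx)²/n = 12794 − 11552 = 1242
Sxy = Σxy − (Σx)(Σy)/n = 6269 − 5738 = 531
b = Sxy/Sxx = 531/1242 = 0.427536
a = ȳ − b·x̄ = 18.875 − 0.427536·38 = 2.628623
Set a + b·x = 19.7: x = (19.7 − 2.628623) / 0.427536 = 39.929661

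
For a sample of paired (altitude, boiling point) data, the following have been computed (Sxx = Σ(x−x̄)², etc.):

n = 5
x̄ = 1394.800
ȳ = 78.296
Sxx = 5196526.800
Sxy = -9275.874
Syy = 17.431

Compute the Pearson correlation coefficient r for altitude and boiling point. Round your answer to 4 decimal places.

-0.9746

r = Sxy/√(Sxx·Syy) = -9275.874/√(90580658.6508) = -9275.874/9517.387176 = -0.974624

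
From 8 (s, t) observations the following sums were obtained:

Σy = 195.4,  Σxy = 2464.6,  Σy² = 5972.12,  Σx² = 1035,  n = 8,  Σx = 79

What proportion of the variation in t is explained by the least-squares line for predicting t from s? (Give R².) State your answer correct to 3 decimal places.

0.936

Sxx = Σx² − (Σx)²/n = 1035 − 780.125 = 254.875
Sxy = Σxy − (Σx)(Σy)/n = 2464.6 − 1929.575 = 535.025
Syy = Σy² − (Σy)²/n = 5972.12 − 4772.645 = 1199.475
R² = Sxy²/(Sxx·Syy) = (535.025)²/(254.875·1199.475) = 0.936332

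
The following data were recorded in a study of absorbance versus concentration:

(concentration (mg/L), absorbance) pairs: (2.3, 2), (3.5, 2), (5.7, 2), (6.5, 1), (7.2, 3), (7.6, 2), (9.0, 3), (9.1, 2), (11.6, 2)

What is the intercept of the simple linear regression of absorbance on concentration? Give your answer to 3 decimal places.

1.822

n = 9, Σx = 62.5, Σy = 19, Σxy = 134.7, Σx² = 500.25
Sxx = Σx² − (Σx)²/n = 500.25 − 434.027778 = 66.222222
Sxy = Σxy − (Σx)(Σy)/n = 134.7 − 131.944444 = 2.755556
b = Sxy/Sxx = 2.755556/66.222222 = 0.041611
a = ȳ − b·x̄ = 2.111111 − 0.041611·6.944444 = 1.822148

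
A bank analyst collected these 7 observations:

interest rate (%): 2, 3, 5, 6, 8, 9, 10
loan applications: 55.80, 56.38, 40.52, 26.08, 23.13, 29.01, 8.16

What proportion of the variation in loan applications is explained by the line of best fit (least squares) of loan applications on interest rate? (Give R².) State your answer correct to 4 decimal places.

0.8734

n = 7, Σx = 43, Σy = 239.08, Σxy = 1167.55, Σx² = 319, Σy² = 10057.5438
Sxx = Σx² − (Σx)²/n = 319 − 264.142857 = 54.857143
Sxy = Σxy − (Σx)(Σy)/n = 1167.55 − 1468.634286 = -301.084286
Syy = Σy² − (Σy)²/n = 10057.5438 − 8165.606629 = 1891.937171
R² = Sxy²/(Sxx·Syy) = (-301.084286)²/(54.857143·1891.937171) = 0.873446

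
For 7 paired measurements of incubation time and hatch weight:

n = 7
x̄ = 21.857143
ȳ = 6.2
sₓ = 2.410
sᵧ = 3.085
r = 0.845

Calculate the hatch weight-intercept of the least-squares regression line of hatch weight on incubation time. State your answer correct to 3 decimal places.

b = r · sᵧ/sₓ = 0.845 · 3.085/2.41 = 1.081670
a = ȳ − b·x̄ = 6.2 − 1.081670·21.857143 = -17.442219

-17.442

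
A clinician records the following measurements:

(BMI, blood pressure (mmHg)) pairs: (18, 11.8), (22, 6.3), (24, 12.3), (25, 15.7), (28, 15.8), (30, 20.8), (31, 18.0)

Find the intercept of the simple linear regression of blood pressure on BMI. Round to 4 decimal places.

n = 7, Σx = 178, Σy = 100.7, Σxy = 2663.1, Σx² = 4654
Sxx = Σx² − (Σx)²/n = 4654 − 4526.285714 = 127.714286
Sxy = Σxy − (Σx)(Σy)/n = 2663.1 − 2560.657143 = 102.442857
b = Sxy/Sxx = 102.442857/127.714286 = 0.802125
a = ȳ − b·x̄ = 14.385714 − 0.802125·25.428571 = -6.011186

-6.0112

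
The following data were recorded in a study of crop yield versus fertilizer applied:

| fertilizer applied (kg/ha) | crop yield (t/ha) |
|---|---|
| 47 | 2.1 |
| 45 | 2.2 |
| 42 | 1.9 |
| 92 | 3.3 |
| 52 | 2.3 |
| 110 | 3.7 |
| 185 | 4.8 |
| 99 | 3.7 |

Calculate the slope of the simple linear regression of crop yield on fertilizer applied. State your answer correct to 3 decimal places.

0.021

n = 8, Σx = 672, Σy = 24, Σxy = 2362, Σx² = 73292
Sxx = Σx² − (Σx)²/n = 73292 − 56448 = 16844
Sxy = Σxy − (Σx)(Σy)/n = 2362 − 2016 = 346
b = Sxy/Sxx = 346/16844 = 0.020541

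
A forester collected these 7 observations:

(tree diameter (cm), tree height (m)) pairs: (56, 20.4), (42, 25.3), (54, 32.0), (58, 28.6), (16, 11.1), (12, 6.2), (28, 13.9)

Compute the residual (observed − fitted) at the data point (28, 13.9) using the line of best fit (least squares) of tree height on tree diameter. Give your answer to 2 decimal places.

n = 7, Σx = 266, Σy = 137.5, Σxy = 6233, Σx² = 12364
Sxx = Σx² − (Σx)²/n = 12364 − 10108 = 2256
Sxy = Σxy − (Σx)(Σy)/n = 6233 − 5225 = 1008
b = Sxy/Sxx = 1008/2256 = 0.446809
a = ȳ − b·x̄ = 19.642857 − 0.446809·38 = 2.664134
ŷ(28) = 2.664134 + 0.446809·28 = 15.174772
residual = y − ŷ = 13.9 − 15.174772 = -1.274772

-1.27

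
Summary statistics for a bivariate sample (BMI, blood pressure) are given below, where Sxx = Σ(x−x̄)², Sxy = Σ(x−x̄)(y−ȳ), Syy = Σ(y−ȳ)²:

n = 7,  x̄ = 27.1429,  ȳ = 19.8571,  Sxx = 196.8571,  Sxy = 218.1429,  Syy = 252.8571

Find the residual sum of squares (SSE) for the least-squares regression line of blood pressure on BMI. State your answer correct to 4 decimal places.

11.1268

b = Sxy/Sxx = 218.1429/196.8571 = 1.108128
SSE = Syy − b·Sxy = 252.8571 − 1.108128·218.1429 = 11.126805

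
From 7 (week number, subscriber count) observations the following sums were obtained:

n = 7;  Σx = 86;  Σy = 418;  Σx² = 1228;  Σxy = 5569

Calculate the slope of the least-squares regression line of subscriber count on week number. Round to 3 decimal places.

Sxx = Σx² − (Σx)²/n = 1228 − 1056.571429 = 171.428571
Sxy = Σxy − (Σx)(Σy)/n = 5569 − 5135.428571 = 433.571429
b = Sxy/Sxx = 433.571429/171.428571 = 2.529167

2.529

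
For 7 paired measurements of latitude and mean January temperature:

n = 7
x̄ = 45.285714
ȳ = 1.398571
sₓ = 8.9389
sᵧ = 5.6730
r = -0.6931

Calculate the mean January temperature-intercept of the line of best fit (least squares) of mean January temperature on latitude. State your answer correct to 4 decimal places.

b = r · sᵧ/sₓ = -0.6931 · 5.673/8.9389 = -0.439870
a = ȳ − b·x̄ = 1.398571 − (-0.439870)·45.285714 = 21.318410

21.3184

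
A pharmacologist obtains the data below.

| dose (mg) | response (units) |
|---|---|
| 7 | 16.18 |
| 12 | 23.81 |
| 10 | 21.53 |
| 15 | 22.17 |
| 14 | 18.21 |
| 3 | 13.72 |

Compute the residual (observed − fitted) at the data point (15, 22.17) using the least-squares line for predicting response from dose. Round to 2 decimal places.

-0.27

n = 6, Σx = 61, Σy = 115.62, Σxy = 1242.93, Σx² = 723
Sxx = Σx² − (Σx)²/n = 723 − 620.166667 = 102.833333
Sxy = Σxy − (Σx)(Σy)/n = 1242.93 − 1175.47 = 67.46
b = Sxy/Sxx = 67.46/102.833333 = 0.656013
a = ȳ − b·x̄ = 19.27 − 0.656013·10.166667 = 12.600535
ŷ(15) = 12.600535 + 0.656013·15 = 22.440729
residual = y − ŷ = 22.17 − 22.440729 = -0.270729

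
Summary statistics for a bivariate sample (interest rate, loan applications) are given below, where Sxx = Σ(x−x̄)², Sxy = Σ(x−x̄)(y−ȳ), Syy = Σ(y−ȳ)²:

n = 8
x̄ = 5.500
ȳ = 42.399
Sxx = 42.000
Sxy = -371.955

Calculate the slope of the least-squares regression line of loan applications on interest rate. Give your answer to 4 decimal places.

-8.8561

b = Sxy/Sxx = -371.955/42 = -8.856071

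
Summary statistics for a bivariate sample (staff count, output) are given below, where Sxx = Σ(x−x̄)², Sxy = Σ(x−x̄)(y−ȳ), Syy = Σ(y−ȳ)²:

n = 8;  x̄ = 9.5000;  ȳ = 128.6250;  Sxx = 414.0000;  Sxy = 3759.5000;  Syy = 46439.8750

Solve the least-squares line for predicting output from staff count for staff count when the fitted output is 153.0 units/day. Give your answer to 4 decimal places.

b = Sxy/Sxx = 3759.5/414 = 9.080918
a = ȳ − b·x̄ = 128.625 − 9.080918·9.5 = 42.356280
Set a + b·x = 153.0: x = (153.0 − 42.356280) / 9.080918 = 12.184200

12.1842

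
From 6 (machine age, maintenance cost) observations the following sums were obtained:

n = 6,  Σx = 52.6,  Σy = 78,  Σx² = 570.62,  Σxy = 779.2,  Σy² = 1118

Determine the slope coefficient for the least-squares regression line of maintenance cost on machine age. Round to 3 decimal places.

Sxx = Σx² − (Σx)²/n = 570.62 − 461.126667 = 109.493333
Sxy = Σxy − (Σx)(Σy)/n = 779.2 − 683.8 = 95.4
b = Sxy/Sxx = 95.4/109.493333 = 0.871286

0.871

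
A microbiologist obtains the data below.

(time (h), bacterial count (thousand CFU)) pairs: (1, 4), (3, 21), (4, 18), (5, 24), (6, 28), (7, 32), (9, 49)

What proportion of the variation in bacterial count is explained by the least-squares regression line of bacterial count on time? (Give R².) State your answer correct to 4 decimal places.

n = 7, Σx = 35, Σy = 176, Σxy = 1092, Σx² = 217, Σy² = 5566
Sxx = Σx² − (Σx)²/n = 217 − 175 = 42
Sxy = Σxy − (Σx)(Σy)/n = 1092 − 880 = 212
Syy = Σy² − (Σy)²/n = 5566 − 4425.142857 = 1140.857143
R² = Sxy²/(Sxx·Syy) = (212)²/(42·1140.857143) = 0.937975

0.9380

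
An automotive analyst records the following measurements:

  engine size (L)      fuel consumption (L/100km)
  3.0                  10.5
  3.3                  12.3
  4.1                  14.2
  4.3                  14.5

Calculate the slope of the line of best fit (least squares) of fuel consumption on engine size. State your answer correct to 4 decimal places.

n = 4, Σx = 14.7, Σy = 51.5, Σxy = 192.66, Σx² = 55.19
Sxx = Σx² − (Σx)²/n = 55.19 − 54.0225 = 1.1675
Sxy = Σxy − (Σx)(Σy)/n = 192.66 − 189.2625 = 3.3975
b = Sxy/Sxx = 3.3975/1.1675 = 2.910064

2.9101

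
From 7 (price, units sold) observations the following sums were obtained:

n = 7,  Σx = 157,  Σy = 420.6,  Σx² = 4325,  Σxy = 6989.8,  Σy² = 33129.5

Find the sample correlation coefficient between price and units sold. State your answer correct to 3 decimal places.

Sxx = Σx² − (Σx)²/n = 4325 − 3521.285714 = 803.714286
Sxy = Σxy − (Σx)(Σy)/n = 6989.8 − 9433.457143 = -2443.657143
Syy = Σy² − (Σy)²/n = 33129.5 − 25272.051429 = 7857.448571
r = Sxy/√(Sxx·Syy) = -2443.657143/√(6315143.666122) = -2443.657143/2512.994959 = -0.972408

-0.972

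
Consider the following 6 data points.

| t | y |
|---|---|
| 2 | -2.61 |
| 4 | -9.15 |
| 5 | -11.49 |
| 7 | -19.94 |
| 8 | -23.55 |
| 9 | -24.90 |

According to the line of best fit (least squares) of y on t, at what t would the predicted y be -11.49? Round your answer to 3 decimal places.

4.705

n = 6, Σx = 35, Σy = -91.64, Σxy = -651.35, Σx² = 239
Sxx = Σx² − (Σx)²/n = 239 − 204.166667 = 34.833333
Sxy = Σxy − (Σx)(Σy)/n = -651.35 − (-534.566667) = -116.783333
b = Sxy/Sxx = -116.783333/34.833333 = -3.352632
a = ȳ − b·x̄ = -15.273333 − (-3.352632)·5.833333 = 4.283684
Set a + b·x = -11.49: x = (-11.49 − 4.283684) / (-3.352632) = 4.704867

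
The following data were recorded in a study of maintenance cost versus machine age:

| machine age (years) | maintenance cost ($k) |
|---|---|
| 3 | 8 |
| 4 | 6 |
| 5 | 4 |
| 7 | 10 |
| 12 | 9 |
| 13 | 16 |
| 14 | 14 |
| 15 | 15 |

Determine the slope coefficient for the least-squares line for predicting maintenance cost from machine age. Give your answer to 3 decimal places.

n = 8, Σx = 73, Σy = 82, Σxy = 875, Σx² = 833
Sxx = Σx² − (Σx)²/n = 833 − 666.125 = 166.875
Sxy = Σxy − (Σx)(Σy)/n = 875 − 748.25 = 126.75
b = Sxy/Sxx = 126.75/166.875 = 0.759551

0.760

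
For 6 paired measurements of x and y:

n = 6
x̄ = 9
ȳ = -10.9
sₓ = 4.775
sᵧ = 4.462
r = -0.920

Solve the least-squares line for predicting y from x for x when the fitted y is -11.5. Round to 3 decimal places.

b = r · sᵧ/sₓ = -0.92 · 4.462/4.775 = -0.859694
a = ȳ − b·x̄ = -10.9 − (-0.859694)·9 = -3.162752
Set a + b·x = -11.5: x = (-11.5 − (-3.162752)) / (-0.859694) = 9.697923

9.698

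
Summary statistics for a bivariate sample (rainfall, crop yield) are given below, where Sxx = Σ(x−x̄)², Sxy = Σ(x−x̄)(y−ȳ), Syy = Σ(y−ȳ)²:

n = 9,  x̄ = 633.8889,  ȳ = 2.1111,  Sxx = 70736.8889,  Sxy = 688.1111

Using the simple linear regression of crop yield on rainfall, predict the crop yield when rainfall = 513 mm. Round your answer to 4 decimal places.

b = Sxy/Sxx = 688.1111/70736.8889 = 0.009728
a = ȳ − b·x̄ = 2.1111 − 0.009728·633.8889 = -4.055216
ŷ(513) = a + b·513 = -4.055216 + 0.009728·513 = 0.935122

0.9351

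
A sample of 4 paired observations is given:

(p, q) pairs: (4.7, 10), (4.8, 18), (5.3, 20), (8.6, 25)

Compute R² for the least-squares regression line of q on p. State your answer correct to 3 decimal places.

n = 4, Σx = 23.4, Σy = 73, Σxy = 454.4, Σx² = 147.18, Σy² = 1449
Sxx = Σx² − (Σx)²/n = 147.18 − 136.89 = 10.29
Sxy = Σxy − (Σx)(Σy)/n = 454.4 − 427.05 = 27.35
Syy = Σy² − (Σy)²/n = 1449 − 1332.25 = 116.75
R² = Sxy²/(Sxx·Syy) = (27.35)²/(10.29·116.75) = 0.622648

0.623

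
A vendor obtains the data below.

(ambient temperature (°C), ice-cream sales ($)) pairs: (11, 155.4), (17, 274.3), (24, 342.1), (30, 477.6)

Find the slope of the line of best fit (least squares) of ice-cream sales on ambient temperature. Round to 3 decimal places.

16.089

n = 4, Σx = 82, Σy = 1249.4, Σxy = 28910.9, Σx² = 1886
Sxx = Σx² − (Σx)²/n = 1886 − 1681 = 205
Sxy = Σxy − (Σx)(Σy)/n = 28910.9 − 25612.7 = 3298.2
b = Sxy/Sxx = 3298.2/205 = 16.088780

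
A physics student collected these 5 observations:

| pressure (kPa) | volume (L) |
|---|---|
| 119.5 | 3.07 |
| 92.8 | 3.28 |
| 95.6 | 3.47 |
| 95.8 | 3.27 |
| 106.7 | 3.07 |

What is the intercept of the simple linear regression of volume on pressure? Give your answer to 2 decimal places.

4.43

n = 5, Σx = 510.4, Σy = 16.16, Σxy = 1643.816, Σx² = 52593.98
Sxx = Σx² − (Σx)²/n = 52593.98 − 52101.632 = 492.348
Sxy = Σxy − (Σx)(Σy)/n = 1643.816 − 1649.6128 = -5.7968
b = Sxy/Sxx = -5.7968/492.348 = -0.011774
a = ȳ − b·x̄ = 3.232 − (-0.011774)·102.08 = 4.433868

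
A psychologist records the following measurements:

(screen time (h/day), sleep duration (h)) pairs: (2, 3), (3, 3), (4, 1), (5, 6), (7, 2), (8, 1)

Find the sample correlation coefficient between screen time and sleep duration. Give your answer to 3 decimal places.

-0.294

n = 6, Σx = 29, Σy = 16, Σxy = 71, Σx² = 167, Σy² = 60
Sxx = Σx² − (Σx)²/n = 167 − 140.166667 = 26.833333
Sxy = Σxy − (Σx)(Σy)/n = 71 − 77.333333 = -6.333333
Syy = Σy² − (Σy)²/n = 60 − 42.666667 = 17.333333
r = Sxy/√(Sxx·Syy) = -6.333333/√(465.111111) = -6.333333/21.566435 = -0.293666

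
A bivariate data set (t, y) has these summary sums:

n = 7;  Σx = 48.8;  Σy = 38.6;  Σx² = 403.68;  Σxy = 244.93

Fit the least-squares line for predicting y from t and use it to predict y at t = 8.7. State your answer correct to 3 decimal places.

4.856

Sxx = Σx² − (Σx)²/n = 403.68 − 340.205714 = 63.474286
Sxy = Σxy − (Σx)(Σy)/n = 244.93 − 269.097143 = -24.167143
b = Sxy/Sxx = -24.167143/63.474286 = -0.380739
a = ȳ − b·x̄ = 5.514286 − (-0.380739)·6.971429 = 8.168581
ŷ(8.7) = a + b·8.7 = 8.168581 + (-0.380739)·8.7 = 4.856151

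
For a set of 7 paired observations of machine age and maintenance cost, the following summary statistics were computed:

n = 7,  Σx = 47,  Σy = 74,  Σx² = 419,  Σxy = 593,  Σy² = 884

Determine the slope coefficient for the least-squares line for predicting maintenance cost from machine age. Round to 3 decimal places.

Sxx = Σx² − (Σx)²/n = 419 − 315.571429 = 103.428571
Sxy = Σxy − (Σx)(Σy)/n = 593 − 496.857143 = 96.142857
b = Sxy/Sxx = 96.142857/103.428571 = 0.929558

0.930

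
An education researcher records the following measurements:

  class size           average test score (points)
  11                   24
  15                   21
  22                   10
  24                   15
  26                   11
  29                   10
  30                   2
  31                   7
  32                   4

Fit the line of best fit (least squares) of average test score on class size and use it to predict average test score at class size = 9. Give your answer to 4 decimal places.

25.9948

n = 9, Σx = 220, Σy = 104, Σxy = 2140, Σx² = 5808
Sxx = Σx² − (Σx)²/n = 5808 − 5377.777778 = 430.222222
Sxy = Σxy − (Σx)(Σy)/n = 2140 − 2542.222222 = -402.222222
b = Sxy/Sxx = -402.222222/430.222222 = -0.934917
a = ȳ − b·x̄ = 11.555556 − (-0.934917)·24.444444 = 34.409091
ŷ(9) = a + b·9 = 34.409091 + (-0.934917)·9 = 25.994835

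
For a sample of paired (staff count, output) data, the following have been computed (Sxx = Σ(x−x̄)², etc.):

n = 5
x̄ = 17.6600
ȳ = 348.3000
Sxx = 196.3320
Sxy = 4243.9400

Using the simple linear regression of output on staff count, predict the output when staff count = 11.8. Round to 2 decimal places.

b = Sxy/Sxx = 4243.94/196.332 = 21.616140
a = ȳ − b·x̄ = 348.3 − 21.616140·17.66 = -33.441033
ŷ(11.8) = a + b·11.8 = -33.441033 + 21.616140·11.8 = 221.629420

221.63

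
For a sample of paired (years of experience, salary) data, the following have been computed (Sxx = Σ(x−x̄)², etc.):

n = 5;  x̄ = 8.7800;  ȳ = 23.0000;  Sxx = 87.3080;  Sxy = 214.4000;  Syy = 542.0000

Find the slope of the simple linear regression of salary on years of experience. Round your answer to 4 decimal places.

b = Sxy/Sxx = 214.4/87.308 = 2.455674

2.4557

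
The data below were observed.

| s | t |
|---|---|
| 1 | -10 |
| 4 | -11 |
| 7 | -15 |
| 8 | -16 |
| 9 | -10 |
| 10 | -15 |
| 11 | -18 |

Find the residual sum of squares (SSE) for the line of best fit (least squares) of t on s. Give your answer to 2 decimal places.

32.92

n = 7, Σx = 50, Σy = -95, Σxy = -725, Σx² = 432, Σy² = 1351
Sxx = Σx² − (Σx)²/n = 432 − 357.142857 = 74.857143
Sxy = Σxy − (Σx)(Σy)/n = -725 − (-678.571429) = -46.428571
Syy = Σy² − (Σy)²/n = 1351 − 1289.285714 = 61.714286
b = Sxy/Sxx = -46.428571/74.857143 = -0.620229
SSE = Syy − b·Sxy = 61.714286 − (-0.620229)·(-46.428571) = 32.917939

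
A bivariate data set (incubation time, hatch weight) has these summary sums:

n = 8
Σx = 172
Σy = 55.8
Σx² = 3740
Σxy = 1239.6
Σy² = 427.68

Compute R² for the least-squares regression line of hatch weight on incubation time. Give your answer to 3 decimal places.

0.985

Sxx = Σx² − (Σx)²/n = 3740 − 3698 = 42
Sxy = Σxy − (Σx)(Σy)/n = 1239.6 − 1199.7 = 39.9
Syy = Σy² − (Σy)²/n = 427.68 − 389.205 = 38.475
R² = Sxy²/(Sxx·Syy) = (39.9)²/(42·38.475) = 0.985185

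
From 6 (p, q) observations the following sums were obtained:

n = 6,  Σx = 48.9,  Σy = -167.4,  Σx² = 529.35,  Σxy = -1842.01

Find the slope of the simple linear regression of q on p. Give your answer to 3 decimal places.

-3.652

Sxx = Σx² − (Σx)²/n = 529.35 − 398.535 = 130.815
Sxy = Σxy − (Σx)(Σy)/n = -1842.01 − (-1364.31) = -477.7
b = Sxy/Sxx = -477.7/130.815 = -3.651722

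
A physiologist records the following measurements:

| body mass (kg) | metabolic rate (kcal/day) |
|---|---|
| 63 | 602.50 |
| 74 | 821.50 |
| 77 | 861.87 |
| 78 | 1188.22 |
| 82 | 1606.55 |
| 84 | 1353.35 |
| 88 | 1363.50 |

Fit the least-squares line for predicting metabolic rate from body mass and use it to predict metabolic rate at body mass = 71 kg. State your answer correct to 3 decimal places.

n = 7, Σx = 546, Σy = 7797.49, Σxy = 623200.15, Σx² = 42982
Sxx = Σx² − (Σx)²/n = 42982 − 42588 = 394
Sxy = Σxy − (Σx)(Σy)/n = 623200.15 − 608204.22 = 14995.93
b = Sxy/Sxx = 14995.93/394 = 38.060736
a = ȳ − b·x̄ = 1113.927143 − 38.060736·78 = -1854.810268
ŷ(71) = a + b·71 = -1854.810268 + 38.060736·71 = 847.501991

847.502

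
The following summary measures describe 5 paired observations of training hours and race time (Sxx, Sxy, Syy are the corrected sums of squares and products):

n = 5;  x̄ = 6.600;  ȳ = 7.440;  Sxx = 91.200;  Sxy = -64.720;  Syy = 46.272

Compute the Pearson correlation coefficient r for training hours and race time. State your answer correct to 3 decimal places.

r = Sxy/√(Sxx·Syy) = -64.72/√(4220.0064) = -64.72/64.961576 = -0.996281

-0.996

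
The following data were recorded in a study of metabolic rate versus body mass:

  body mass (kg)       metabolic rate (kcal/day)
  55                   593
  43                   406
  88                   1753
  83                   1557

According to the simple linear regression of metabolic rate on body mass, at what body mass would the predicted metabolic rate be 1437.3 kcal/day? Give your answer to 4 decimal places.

n = 4, Σx = 269, Σy = 4309, Σxy = 333568, Σx² = 19507
Sxx = Σx² − (Σx)²/n = 19507 − 18090.25 = 1416.75
Sxy = Σxy − (Σx)(Σy)/n = 333568 − 289780.25 = 43787.75
b = Sxy/Sxx = 43787.75/1416.75 = 30.907182
a = ȳ − b·x̄ = 1077.25 − 30.907182·67.25 = -1001.257985
Set a + b·x = 1437.3: x = (1437.3 − (-1001.257985)) / 30.907182 = 78.899396

78.8994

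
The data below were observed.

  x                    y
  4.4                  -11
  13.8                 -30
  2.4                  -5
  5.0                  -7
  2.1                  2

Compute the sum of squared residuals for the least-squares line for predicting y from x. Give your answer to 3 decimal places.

37.041

n = 5, Σx = 27.7, Σy = -51, Σxy = -505.2, Σx² = 244.97, Σy² = 1099
Sxx = Σx² − (Σx)²/n = 244.97 − 153.458 = 91.512
Sxy = Σxy − (Σx)(Σy)/n = -505.2 − (-282.54) = -222.66
Syy = Σy² − (Σy)²/n = 1099 − 520.2 = 578.8
b = Sxy/Sxx = -222.66/91.512 = -2.433124
SSE = Syy − b·Sxy = 578.8 − (-2.433124)·(-222.66) = 37.040716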